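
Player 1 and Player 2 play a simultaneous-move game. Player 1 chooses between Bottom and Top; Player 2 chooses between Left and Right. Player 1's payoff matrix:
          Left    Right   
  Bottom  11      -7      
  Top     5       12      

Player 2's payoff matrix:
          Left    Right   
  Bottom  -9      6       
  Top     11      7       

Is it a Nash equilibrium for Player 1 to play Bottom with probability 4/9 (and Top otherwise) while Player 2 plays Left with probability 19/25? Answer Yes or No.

Given Player 1's mix p = 4/9, Player 2's payoff from Left is 19/9 but from Right is 59/9. Player 2 strictly prefers Right, so Player 2 would not mix.
So the proposed profile is not a Nash equilibrium.

No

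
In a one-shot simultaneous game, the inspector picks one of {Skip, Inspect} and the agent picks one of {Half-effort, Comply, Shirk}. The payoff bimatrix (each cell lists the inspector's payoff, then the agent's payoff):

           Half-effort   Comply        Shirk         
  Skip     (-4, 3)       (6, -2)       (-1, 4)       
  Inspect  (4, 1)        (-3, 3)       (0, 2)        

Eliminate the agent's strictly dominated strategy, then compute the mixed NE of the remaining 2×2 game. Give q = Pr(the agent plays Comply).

The agent's strategy Half-effort is strictly dominated by Shirk: 4 > 3 and 2 > 1. Eliminate Half-effort.
For the inspector to be willing to mix, the inspector must be indifferent between Skip and Inspect, which pins down the agent's mix.
  the inspector's payoff to Skip: q·6 + (1−q)·(-1) = 7q - 1
  the inspector's payoff to Inspect: q·(-3) + (1−q)·0 = -3q
  7q - 1 = -3q  ⇒  10q = 1  ⇒  q = 1/10.

q = 1/10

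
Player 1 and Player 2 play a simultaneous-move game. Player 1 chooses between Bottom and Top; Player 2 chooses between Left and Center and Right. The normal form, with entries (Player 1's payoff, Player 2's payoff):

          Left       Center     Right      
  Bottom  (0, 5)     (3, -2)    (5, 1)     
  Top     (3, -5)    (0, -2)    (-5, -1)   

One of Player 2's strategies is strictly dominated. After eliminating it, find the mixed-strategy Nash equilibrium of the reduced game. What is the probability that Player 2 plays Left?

q = 10/13

Player 2's strategy Center is strictly dominated by Right: 1 > -2 and -1 > -2. Eliminate Center.
Player 2's mix must leave Player 1 indifferent between Bottom and Top.
  Player 1's expected payoff from Bottom: q·0 + (1−q)·5 = -5q + 5
  Player 1's expected payoff from Top: q·3 + (1−q)·(-5) = 8q - 5
  -5q + 5 = 8q - 5  ⇒  -13q = -10  ⇒  q = 10/13.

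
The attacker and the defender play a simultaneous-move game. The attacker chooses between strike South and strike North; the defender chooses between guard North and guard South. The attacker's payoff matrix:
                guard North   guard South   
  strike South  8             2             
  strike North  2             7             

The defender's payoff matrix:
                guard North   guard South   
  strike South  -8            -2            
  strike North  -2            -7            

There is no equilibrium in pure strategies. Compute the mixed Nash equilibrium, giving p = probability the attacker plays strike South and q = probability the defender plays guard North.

In a mixed equilibrium the defender is indifferent between guard North and guard South; this condition fixes p.
  the defender's payoff to guard North: p·(-8) + (1−p)·(-2) = -6p - 2
  the defender's payoff to guard South: p·(-2) + (1−p)·(-7) = 5p - 7
  -6p - 2 = 5p - 7  ⇒  -11p = -5  ⇒  p = 5/11.
For the attacker to be willing to mix, the attacker must be indifferent between strike South and strike North, which pins down the defender's mix.
  the attacker's payoff from strike South: q·8 + (1−q)·2 = 6q + 2
  the attacker's payoff from strike North: q·2 + (1−q)·7 = -5q + 7
  6q + 2 = -5q + 7  ⇒  11q = 5  ⇒  q = 5/11.

p = 5/11, q = 5/11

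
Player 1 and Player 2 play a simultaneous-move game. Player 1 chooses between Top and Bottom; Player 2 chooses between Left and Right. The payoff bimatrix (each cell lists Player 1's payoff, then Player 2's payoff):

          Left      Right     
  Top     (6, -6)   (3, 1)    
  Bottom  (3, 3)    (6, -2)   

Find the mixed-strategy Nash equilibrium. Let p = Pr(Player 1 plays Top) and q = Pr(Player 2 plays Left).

p = 5/12, q = 1/2

Player 2's indifference between Left and Right determines Player 1's mixing probability p:
  Player 2's expected payoff from Left: p·(-6) + (1−p)·3 = -9p + 3
  Player 2's expected payoff from Right: p·1 + (1−p)·(-2) = 3p - 2
  -9p + 3 = 3p - 2  ⇒  -12p = -5  ⇒  p = 5/12.
Player 2's mix must leave Player 1 indifferent between Top and Bottom.
  Player 1's payoff from Top: q·6 + (1−q)·3 = 3q + 3
  Player 1's payoff from Bottom: q·3 + (1−q)·6 = -3q + 6
  3q + 3 = -3q + 6  ⇒  6q = 3  ⇒  q = 1/2.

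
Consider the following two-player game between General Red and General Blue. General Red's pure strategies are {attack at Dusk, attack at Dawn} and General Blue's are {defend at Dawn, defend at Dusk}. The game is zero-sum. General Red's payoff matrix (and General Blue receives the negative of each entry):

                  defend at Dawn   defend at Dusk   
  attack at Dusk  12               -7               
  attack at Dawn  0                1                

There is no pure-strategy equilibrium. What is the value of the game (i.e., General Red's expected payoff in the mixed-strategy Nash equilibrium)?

v = 3/5

Set General Red's expected payoff from attack at Dusk equal to that from attack at Dawn:
  General Red's payoff to attack at Dusk: q·12 + (1−q)·(-7) = 19q - 7
  General Red's payoff to attack at Dawn: q·0 + (1−q)·1 = -q + 1
  19q - 7 = -q + 1  ⇒  20q = 8  ⇒  q = 2/5.
The value is General Red's expected payoff against this mix (using attack at Dusk): (2/5)·12 + (3/5)·(-7) = 3/5.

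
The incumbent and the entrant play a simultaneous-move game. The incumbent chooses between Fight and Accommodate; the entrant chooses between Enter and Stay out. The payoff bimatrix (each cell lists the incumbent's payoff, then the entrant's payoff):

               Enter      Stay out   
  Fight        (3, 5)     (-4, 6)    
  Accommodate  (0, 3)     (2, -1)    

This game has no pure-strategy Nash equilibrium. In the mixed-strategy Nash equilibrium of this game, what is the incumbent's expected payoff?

2/3

Set the incumbent's expected payoff from Fight equal to that from Accommodate:
  the incumbent's expected payoff from Fight: q·3 + (1−q)·(-4) = 7q - 4
  the incumbent's expected payoff from Accommodate: q·0 + (1−q)·2 = -2q + 2
  7q - 4 = -2q + 2  ⇒  9q = 6  ⇒  q = 2/3.
At equilibrium the incumbent is indifferent across rows, so the incumbent's payoff equals the payoff from Fight: (2/3)·3 + (1/3)·(-4) = 2/3.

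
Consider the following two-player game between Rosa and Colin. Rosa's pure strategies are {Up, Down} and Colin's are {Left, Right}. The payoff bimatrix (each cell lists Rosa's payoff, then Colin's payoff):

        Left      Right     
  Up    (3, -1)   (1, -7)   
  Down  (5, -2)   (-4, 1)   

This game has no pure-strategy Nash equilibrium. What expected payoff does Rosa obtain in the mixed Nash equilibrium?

Colin's mix must leave Rosa indifferent between Up and Down.
  Rosa's payoff from Up: q·3 + (1−q)·1 = 2q + 1
  Rosa's payoff from Down: q·5 + (1−q)·(-4) = 9q - 4
  2q + 1 = 9q - 4  ⇒  -7q = -5  ⇒  q = 5/7.
At equilibrium Rosa is indifferent across rows, so Rosa's payoff equals the payoff from Up: (5/7)·3 + (2/7)·1 = 17/7.

17/7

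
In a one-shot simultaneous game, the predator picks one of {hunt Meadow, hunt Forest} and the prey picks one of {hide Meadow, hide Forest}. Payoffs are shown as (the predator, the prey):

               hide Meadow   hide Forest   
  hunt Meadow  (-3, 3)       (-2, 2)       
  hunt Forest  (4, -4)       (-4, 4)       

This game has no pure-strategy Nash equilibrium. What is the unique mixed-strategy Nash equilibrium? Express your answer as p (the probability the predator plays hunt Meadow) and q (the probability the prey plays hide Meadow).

p = 8/9, q = 2/9

The predator's mix must leave the prey indifferent between hide Meadow and hide Forest.
  the prey's payoff from hide Meadow: p·3 + (1−p)·(-4) = 7p - 4
  the prey's payoff from hide Forest: p·2 + (1−p)·4 = -2p + 4
  7p - 4 = -2p + 4  ⇒  9p = 8  ⇒  p = 8/9.
In a mixed equilibrium the predator is indifferent between hunt Meadow and hunt Forest; this condition fixes q.
  the predator's expected payoff from hunt Meadow: q·(-3) + (1−q)·(-2) = -q - 2
  the predator's expected payoff from hunt Forest: q·4 + (1−q)·(-4) = 8q - 4
  -q - 2 = 8q - 4  ⇒  -9q = -2  ⇒  q = 2/9.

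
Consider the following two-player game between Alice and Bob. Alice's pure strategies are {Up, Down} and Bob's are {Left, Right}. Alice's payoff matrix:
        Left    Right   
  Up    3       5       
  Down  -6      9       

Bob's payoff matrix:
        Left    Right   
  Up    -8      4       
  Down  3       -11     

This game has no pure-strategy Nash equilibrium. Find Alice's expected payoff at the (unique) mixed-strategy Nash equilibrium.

57/13

Bob's mix must leave Alice indifferent between Up and Down.
  Alice's expected payoff from Up: q·3 + (1−q)·5 = -2q + 5
  Alice's expected payoff from Down: q·(-6) + (1−q)·9 = -15q + 9
  -2q + 5 = -15q + 9  ⇒  13q = 4  ⇒  q = 4/13.
At equilibrium Alice is indifferent across rows, so Alice's payoff equals the payoff from Up: (4/13)·3 + (9/13)·5 = 57/13.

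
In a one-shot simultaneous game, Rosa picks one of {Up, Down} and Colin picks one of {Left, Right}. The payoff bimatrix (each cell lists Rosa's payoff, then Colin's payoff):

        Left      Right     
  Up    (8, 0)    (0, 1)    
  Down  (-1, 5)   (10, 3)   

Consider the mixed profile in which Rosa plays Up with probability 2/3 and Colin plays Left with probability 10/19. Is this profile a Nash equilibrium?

Yes

Check Colin's indifference given Rosa's mix p = 2/3:
  payoff from Left = 5/3; payoff from Right = 5/3 — equal.
Check Rosa's indifference given Colin's mix q = 10/19:
  payoff from Up = 80/19; payoff from Down = 80/19 — equal.
Both players are indifferent, so neither can profitably deviate.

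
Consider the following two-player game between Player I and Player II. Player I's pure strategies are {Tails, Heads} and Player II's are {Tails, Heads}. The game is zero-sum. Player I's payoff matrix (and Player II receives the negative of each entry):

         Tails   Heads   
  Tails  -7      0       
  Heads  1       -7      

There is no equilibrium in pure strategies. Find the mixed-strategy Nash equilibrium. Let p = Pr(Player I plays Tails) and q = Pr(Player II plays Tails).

Set Player II's expected payoff from Tails equal to that from Heads:
  Player II's payoff from Tails: p·7 + (1−p)·(-1) = 8p - 1
  Player II's payoff from Heads: p·0 + (1−p)·7 = -7p + 7
  8p - 1 = -7p + 7  ⇒  15p = 8  ⇒  p = 8/15.
Set Player I's expected payoff from Tails equal to that from Heads:
  Player I's expected payoff from Tails: q·(-7) + (1−q)·0 = -7q
  Player I's expected payoff from Heads: q·1 + (1−q)·(-7) = 8q - 7
  -7q = 8q - 7  ⇒  -15q = -7  ⇒  q = 7/15.

p = 8/15, q = 7/15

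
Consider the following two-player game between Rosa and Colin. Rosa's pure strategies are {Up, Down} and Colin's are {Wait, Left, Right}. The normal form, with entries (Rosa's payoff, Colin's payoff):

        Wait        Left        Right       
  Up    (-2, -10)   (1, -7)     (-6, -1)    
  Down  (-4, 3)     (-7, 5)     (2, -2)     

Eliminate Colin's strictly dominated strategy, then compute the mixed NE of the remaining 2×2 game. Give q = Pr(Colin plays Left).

q = 1/2

Colin's strategy Wait is strictly dominated by Left: -7 > -10 and 5 > 3. Eliminate Wait.
For Rosa to be willing to mix, Rosa must be indifferent between Up and Down, which pins down Colin's mix.
  Rosa's expected payoff from Up: q·1 + (1−q)·(-6) = 7q - 6
  Rosa's expected payoff from Down: q·(-7) + (1−q)·2 = -9q + 2
  7q - 6 = -9q + 2  ⇒  16q = 8  ⇒  q = 1/2.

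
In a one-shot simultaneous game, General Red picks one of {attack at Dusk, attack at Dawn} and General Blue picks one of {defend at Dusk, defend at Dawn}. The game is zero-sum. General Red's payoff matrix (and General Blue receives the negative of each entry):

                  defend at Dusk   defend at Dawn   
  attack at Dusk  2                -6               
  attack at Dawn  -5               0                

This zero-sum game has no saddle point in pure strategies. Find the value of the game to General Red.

v = -30/13

General Blue's mix must leave General Red indifferent between attack at Dusk and attack at Dawn.
  General Red's expected payoff from attack at Dusk: q·2 + (1−q)·(-6) = 8q - 6
  General Red's expected payoff from attack at Dawn: q·(-5) + (1−q)·0 = -5q
  8q - 6 = -5q  ⇒  13q = 6  ⇒  q = 6/13.
The value is General Red's expected payoff against this mix (using attack at Dusk): (6/13)·2 + (7/13)·(-6) = -30/13.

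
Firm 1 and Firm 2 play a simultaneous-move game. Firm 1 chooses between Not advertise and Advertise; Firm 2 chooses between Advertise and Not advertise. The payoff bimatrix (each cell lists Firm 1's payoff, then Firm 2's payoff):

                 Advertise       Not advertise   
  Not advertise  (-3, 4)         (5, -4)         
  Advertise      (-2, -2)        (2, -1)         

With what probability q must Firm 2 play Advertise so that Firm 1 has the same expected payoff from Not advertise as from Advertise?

q = 3/4

In a mixed equilibrium Firm 1 is indifferent between Not advertise and Advertise; this condition fixes q.
  Firm 1's expected payoff from Not advertise: q·(-3) + (1−q)·5 = -8q + 5
  Firm 1's expected payoff from Advertise: q·(-2) + (1−q)·2 = -4q + 2
  -8q + 5 = -4q + 2  ⇒  -4q = -3  ⇒  q = 3/4.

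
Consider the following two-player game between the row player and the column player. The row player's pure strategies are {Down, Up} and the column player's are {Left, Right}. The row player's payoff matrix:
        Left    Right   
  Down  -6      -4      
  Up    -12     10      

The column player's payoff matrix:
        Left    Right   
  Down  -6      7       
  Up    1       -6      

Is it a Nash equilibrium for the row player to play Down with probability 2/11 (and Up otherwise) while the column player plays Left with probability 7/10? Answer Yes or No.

Given the row player's mix p = 2/11, the column player's payoff from Left is -3/11 but from Right is -40/11. The column player strictly prefers Left, so the column player would not mix.
So the proposed profile is not a Nash equilibrium.

No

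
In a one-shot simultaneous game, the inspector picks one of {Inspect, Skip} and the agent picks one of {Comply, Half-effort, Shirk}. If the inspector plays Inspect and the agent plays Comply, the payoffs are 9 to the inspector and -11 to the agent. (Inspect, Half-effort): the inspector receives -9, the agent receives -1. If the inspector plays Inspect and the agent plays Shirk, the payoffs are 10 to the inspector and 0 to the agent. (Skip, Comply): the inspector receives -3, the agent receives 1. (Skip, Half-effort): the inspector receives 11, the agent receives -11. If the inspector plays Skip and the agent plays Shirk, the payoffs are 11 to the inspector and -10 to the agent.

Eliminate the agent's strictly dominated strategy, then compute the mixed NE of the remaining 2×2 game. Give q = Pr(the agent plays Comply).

q = 1/13

The agent's strategy Half-effort is strictly dominated by Shirk: 0 > -1 and -10 > -11. Eliminate Half-effort.
For the inspector to be willing to mix, the inspector must be indifferent between Inspect and Skip, which pins down the agent's mix.
  the inspector's expected payoff from Inspect: q·9 + (1−q)·10 = -q + 10
  the inspector's expected payoff from Skip: q·(-3) + (1−q)·11 = -14q + 11
  -q + 10 = -14q + 11  ⇒  13q = 1  ⇒  q = 1/13.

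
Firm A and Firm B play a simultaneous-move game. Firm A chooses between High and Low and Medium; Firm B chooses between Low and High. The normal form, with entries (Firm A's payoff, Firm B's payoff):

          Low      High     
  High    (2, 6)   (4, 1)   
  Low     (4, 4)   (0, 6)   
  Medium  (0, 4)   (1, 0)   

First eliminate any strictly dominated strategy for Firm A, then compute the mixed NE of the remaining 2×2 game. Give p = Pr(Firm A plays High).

Firm A's strategy Medium is strictly dominated by High: 2 > 0 and 4 > 1. Eliminate Medium.
Firm B's indifference between Low and High determines Firm A's mixing probability p:
  Firm B's payoff to Low: p·6 + (1−p)·4 = 2p + 4
  Firm B's payoff to High: p·1 + (1−p)·6 = -5p + 6
  2p + 4 = -5p + 6  ⇒  7p = 2  ⇒  p = 2/7.

p = 2/7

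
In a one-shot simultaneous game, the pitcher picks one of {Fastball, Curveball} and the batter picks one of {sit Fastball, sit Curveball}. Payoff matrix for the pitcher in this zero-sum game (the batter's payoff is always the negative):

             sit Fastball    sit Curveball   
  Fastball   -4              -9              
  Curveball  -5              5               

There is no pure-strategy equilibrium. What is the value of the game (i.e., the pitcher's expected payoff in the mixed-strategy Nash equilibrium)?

v = -13/3

In a mixed equilibrium the pitcher is indifferent between Fastball and Curveball; this condition fixes q.
  the pitcher's payoff to Fastball: q·(-4) + (1−q)·(-9) = 5q - 9
  the pitcher's payoff to Curveball: q·(-5) + (1−q)·5 = -10q + 5
  5q - 9 = -10q + 5  ⇒  15q = 14  ⇒  q = 14/15.
The value is the pitcher's expected payoff against this mix (using Fastball): (14/15)·(-4) + (1/15)·(-9) = -13/3.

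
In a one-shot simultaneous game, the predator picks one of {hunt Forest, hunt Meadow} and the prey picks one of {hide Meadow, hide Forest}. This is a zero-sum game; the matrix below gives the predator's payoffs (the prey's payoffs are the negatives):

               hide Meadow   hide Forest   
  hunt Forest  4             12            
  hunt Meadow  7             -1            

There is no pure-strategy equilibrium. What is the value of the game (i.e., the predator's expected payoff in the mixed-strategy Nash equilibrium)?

v = 11/2

In a mixed equilibrium the predator is indifferent between hunt Forest and hunt Meadow; this condition fixes q.
  the predator's payoff to hunt Forest: q·4 + (1−q)·12 = -8q + 12
  the predator's payoff to hunt Meadow: q·7 + (1−q)·(-1) = 8q - 1
  -8q + 12 = 8q - 1  ⇒  -16q = -13  ⇒  q = 13/16.
The value is the predator's expected payoff against this mix (using hunt Forest): (13/16)·4 + (3/16)·12 = 11/2.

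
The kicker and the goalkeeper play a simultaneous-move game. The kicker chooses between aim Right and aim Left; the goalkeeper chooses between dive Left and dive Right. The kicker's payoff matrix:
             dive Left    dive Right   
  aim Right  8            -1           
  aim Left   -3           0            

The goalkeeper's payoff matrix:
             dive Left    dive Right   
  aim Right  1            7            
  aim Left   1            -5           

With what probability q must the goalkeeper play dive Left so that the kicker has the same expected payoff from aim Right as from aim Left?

q = 1/12

The goalkeeper's mix must leave the kicker indifferent between aim Right and aim Left.
  the kicker's payoff from aim Right: q·8 + (1−q)·(-1) = 9q - 1
  the kicker's payoff from aim Left: q·(-3) + (1−q)·0 = -3q
  9q - 1 = -3q  ⇒  12q = 1  ⇒  q = 1/12.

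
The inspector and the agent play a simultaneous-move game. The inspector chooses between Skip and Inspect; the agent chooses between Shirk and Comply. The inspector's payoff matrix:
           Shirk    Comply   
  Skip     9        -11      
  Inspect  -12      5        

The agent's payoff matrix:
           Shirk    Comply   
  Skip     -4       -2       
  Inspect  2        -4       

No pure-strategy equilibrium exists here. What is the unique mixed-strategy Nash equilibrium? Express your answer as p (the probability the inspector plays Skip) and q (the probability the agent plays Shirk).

For the agent to be willing to mix, the agent must be indifferent between Shirk and Comply, which pins down the inspector's mix.
  the agent's expected payoff from Shirk: p·(-4) + (1−p)·2 = -6p + 2
  the agent's expected payoff from Comply: p·(-2) + (1−p)·(-4) = 2p - 4
  -6p + 2 = 2p - 4  ⇒  -8p = -6  ⇒  p = 3/4.
Set the inspector's expected payoff from Skip equal to that from Inspect:
  the inspector's payoff to Skip: q·9 + (1−q)·(-11) = 20q - 11
  the inspector's payoff to Inspect: q·(-12) + (1−q)·5 = -17q + 5
  20q - 11 = -17q + 5  ⇒  37q = 16  ⇒  q = 16/37.

p = 3/4, q = 16/37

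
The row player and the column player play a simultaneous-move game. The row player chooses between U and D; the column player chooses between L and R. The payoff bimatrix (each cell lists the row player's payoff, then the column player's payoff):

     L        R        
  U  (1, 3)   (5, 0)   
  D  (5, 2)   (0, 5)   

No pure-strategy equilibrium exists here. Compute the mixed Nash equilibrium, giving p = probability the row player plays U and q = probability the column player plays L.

p = 1/2, q = 5/9

The row player's mix must leave the column player indifferent between L and R.
  the column player's expected payoff from L: p·3 + (1−p)·2 = p + 2
  the column player's expected payoff from R: p·0 + (1−p)·5 = -5p + 5
  p + 2 = -5p + 5  ⇒  6p = 3  ⇒  p = 1/2.
For the row player to be willing to mix, the row player must be indifferent between U and D, which pins down the column player's mix.
  the row player's payoff to U: q·1 + (1−q)·5 = -4q + 5
  the row player's payoff to D: q·5 + (1−q)·0 = 5q
  -4q + 5 = 5q  ⇒  -9q = -5  ⇒  q = 5/9.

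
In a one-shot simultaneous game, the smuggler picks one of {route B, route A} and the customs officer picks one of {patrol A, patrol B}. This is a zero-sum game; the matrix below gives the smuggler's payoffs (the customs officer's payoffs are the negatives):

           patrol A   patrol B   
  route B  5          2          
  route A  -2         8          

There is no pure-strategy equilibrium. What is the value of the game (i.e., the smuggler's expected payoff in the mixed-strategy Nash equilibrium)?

v = 44/13

For the smuggler to be willing to mix, the smuggler must be indifferent between route B and route A, which pins down the customs officer's mix.
  the smuggler's payoff from route B: q·5 + (1−q)·2 = 3q + 2
  the smuggler's payoff from route A: q·(-2) + (1−q)·8 = -10q + 8
  3q + 2 = -10q + 8  ⇒  13q = 6  ⇒  q = 6/13.
The value is the smuggler's expected payoff against this mix (using route B): (6/13)·5 + (7/13)·2 = 44/13.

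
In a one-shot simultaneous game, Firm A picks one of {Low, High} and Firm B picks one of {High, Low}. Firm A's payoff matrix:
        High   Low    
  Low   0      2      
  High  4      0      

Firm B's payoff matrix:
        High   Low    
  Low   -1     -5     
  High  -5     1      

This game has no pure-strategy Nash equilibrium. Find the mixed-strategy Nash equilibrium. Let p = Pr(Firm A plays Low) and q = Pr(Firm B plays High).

p = 3/5, q = 1/3

For Firm B to be willing to mix, Firm B must be indifferent between High and Low, which pins down Firm A's mix.
  Firm B's payoff to High: p·(-1) + (1−p)·(-5) = 4p - 5
  Firm B's payoff to Low: p·(-5) + (1−p)·1 = -6p + 1
  4p - 5 = -6p + 1  ⇒  10p = 6  ⇒  p = 3/5.
Firm A's indifference between Low and High determines Firm B's mixing probability q:
  Firm A's payoff from Low: q·0 + (1−q)·2 = -2q + 2
  Firm A's payoff from High: q·4 + (1−q)·0 = 4q
  -2q + 2 = 4q  ⇒  -6q = -2  ⇒  q = 1/3.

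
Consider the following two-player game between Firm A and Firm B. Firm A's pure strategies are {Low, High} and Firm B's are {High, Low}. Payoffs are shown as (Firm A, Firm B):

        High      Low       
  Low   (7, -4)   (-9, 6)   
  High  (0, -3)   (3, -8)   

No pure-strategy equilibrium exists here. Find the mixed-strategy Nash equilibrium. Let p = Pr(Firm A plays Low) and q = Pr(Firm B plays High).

p = 1/3, q = 12/19

Set Firm B's expected payoff from High equal to that from Low:
  Firm B's payoff from High: p·(-4) + (1−p)·(-3) = -p - 3
  Firm B's payoff from Low: p·6 + (1−p)·(-8) = 14p - 8
  -p - 3 = 14p - 8  ⇒  -15p = -5  ⇒  p = 1/3.
For Firm A to be willing to mix, Firm A must be indifferent between Low and High, which pins down Firm B's mix.
  Firm A's payoff from Low: q·7 + (1−q)·(-9) = 16q - 9
  Firm A's payoff from High: q·0 + (1−q)·3 = -3q + 3
  16q - 9 = -3q + 3  ⇒  19q = 12  ⇒  q = 12/19.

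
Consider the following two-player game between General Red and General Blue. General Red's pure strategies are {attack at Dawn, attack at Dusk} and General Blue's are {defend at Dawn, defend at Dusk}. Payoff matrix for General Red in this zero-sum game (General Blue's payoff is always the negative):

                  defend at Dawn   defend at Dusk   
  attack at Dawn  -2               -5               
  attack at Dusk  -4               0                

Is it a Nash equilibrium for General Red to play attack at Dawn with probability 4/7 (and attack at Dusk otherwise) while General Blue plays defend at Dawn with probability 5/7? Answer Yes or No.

Check General Blue's indifference given General Red's mix p = 4/7:
  payoff from defend at Dawn = 20/7; payoff from defend at Dusk = 20/7 — equal.
Check General Red's indifference given General Blue's mix q = 5/7:
  payoff from attack at Dawn = -20/7; payoff from attack at Dusk = -20/7 — equal.
Both players are indifferent, so neither can profitably deviate.

Yes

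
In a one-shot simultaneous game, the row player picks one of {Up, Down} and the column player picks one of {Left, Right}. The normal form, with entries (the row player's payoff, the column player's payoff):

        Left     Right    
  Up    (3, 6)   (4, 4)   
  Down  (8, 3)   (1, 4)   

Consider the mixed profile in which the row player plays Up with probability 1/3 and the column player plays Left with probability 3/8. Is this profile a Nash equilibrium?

Check the column player's indifference given the row player's mix p = 1/3:
  payoff from Left = 4; payoff from Right = 4 — equal.
Check the row player's indifference given the column player's mix q = 3/8:
  payoff from Up = 29/8; payoff from Down = 29/8 — equal.
Both players are indifferent, so neither can profitably deviate.

Yes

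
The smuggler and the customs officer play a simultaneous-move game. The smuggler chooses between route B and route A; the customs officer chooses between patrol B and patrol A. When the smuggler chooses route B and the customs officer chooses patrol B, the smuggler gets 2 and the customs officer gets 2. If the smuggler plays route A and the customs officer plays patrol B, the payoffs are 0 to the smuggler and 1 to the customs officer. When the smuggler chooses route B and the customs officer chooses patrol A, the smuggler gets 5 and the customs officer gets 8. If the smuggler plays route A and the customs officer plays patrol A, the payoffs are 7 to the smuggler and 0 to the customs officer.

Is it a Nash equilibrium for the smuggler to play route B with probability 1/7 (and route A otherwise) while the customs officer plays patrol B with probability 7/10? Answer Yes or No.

Given the customs officer's mix q = 7/10, the smuggler's payoff from route B is 29/10 but from route A is 21/10. The smuggler strictly prefers route B, so the smuggler would not mix.
So the proposed profile is not a Nash equilibrium.

No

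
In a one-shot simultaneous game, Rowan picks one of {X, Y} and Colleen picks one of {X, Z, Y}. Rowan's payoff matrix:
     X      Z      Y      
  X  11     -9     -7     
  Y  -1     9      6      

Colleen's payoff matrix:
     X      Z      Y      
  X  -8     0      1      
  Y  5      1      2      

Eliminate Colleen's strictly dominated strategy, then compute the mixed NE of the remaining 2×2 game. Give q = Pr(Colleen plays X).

Colleen's strategy Z is strictly dominated by Y: 1 > 0 and 2 > 1. Eliminate Z.
Colleen's mix must leave Rowan indifferent between X and Y.
  Rowan's payoff to X: q·11 + (1−q)·(-7) = 18q - 7
  Rowan's payoff to Y: q·(-1) + (1−q)·6 = -7q + 6
  18q - 7 = -7q + 6  ⇒  25q = 13  ⇒  q = 13/25.

q = 13/25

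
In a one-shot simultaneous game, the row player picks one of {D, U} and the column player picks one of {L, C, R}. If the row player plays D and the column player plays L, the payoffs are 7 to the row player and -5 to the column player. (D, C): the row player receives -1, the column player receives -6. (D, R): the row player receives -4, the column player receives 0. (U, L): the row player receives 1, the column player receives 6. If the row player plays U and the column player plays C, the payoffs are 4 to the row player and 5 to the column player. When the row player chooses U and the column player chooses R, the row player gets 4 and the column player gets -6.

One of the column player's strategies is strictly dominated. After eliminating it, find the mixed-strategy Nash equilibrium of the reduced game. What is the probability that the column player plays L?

The column player's strategy C is strictly dominated by L: -5 > -6 and 6 > 5. Eliminate C.
The column player's mix must leave the row player indifferent between D and U.
  the row player's expected payoff from D: q·7 + (1−q)·(-4) = 11q - 4
  the row player's expected payoff from U: q·1 + (1−q)·4 = -3q + 4
  11q - 4 = -3q + 4  ⇒  14q = 8  ⇒  q = 4/7.

q = 4/7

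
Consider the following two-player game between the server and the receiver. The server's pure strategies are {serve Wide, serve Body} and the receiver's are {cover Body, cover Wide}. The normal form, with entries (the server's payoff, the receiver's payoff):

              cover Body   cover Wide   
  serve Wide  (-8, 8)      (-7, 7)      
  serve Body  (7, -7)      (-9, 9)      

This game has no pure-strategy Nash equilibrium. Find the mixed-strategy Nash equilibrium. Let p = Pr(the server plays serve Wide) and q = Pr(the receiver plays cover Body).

Set the receiver's expected payoff from cover Body equal to that from cover Wide:
  the receiver's payoff from cover Body: p·8 + (1−p)·(-7) = 15p - 7
  the receiver's payoff from cover Wide: p·7 + (1−p)·9 = -2p + 9
  15p - 7 = -2p + 9  ⇒  17p = 16  ⇒  p = 16/17.
The server's indifference between serve Wide and serve Body determines the receiver's mixing probability q:
  the server's payoff to serve Wide: q·(-8) + (1−q)·(-7) = -q - 7
  the server's payoff to serve Body: q·7 + (1−q)·(-9) = 16q - 9
  -q - 7 = 16q - 9  ⇒  -17q = -2  ⇒  q = 2/17.

p = 16/17, q = 2/17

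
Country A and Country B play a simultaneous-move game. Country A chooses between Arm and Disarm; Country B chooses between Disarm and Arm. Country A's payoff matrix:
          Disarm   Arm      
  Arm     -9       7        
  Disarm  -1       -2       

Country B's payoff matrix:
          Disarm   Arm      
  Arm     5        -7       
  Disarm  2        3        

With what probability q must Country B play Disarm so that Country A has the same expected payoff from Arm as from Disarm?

q = 9/17

Country A's indifference between Arm and Disarm determines Country B's mixing probability q:
  Country A's payoff to Arm: q·(-9) + (1−q)·7 = -16q + 7
  Country A's payoff to Disarm: q·(-1) + (1−q)·(-2) = q - 2
  -16q + 7 = q - 2  ⇒  -17q = -9  ⇒  q = 9/17.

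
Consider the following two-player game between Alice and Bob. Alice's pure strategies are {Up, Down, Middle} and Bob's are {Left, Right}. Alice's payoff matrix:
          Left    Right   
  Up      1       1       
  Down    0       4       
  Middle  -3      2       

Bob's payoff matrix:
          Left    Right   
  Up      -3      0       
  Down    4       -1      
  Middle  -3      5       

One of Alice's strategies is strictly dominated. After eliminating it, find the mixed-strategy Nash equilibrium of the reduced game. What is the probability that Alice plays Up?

p = 5/8

Alice's strategy Middle is strictly dominated by Down: 0 > -3 and 4 > 2. Eliminate Middle.
Set Bob's expected payoff from Left equal to that from Right:
  Bob's payoff from Left: p·(-3) + (1−p)·4 = -7p + 4
  Bob's payoff from Right: p·0 + (1−p)·(-1) = p - 1
  -7p + 4 = p - 1  ⇒  -8p = -5  ⇒  p = 5/8.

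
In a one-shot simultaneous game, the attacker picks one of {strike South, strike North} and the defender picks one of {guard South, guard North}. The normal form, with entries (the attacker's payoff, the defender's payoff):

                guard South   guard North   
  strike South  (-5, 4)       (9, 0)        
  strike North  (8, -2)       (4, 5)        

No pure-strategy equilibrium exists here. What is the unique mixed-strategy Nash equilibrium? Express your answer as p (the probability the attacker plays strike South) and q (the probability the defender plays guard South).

Set the defender's expected payoff from guard South equal to that from guard North:
  the defender's expected payoff from guard South: p·4 + (1−p)·(-2) = 6p - 2
  the defender's expected payoff from guard North: p·0 + (1−p)·5 = -5p + 5
  6p - 2 = -5p + 5  ⇒  11p = 7  ⇒  p = 7/11.
For the attacker to be willing to mix, the attacker must be indifferent between strike South and strike North, which pins down the defender's mix.
  the attacker's expected payoff from strike South: q·(-5) + (1−q)·9 = -14q + 9
  the attacker's expected payoff from strike North: q·8 + (1−q)·4 = 4q + 4
  -14q + 9 = 4q + 4  ⇒  -18q = -5  ⇒  q = 5/18.

p = 7/11, q = 5/18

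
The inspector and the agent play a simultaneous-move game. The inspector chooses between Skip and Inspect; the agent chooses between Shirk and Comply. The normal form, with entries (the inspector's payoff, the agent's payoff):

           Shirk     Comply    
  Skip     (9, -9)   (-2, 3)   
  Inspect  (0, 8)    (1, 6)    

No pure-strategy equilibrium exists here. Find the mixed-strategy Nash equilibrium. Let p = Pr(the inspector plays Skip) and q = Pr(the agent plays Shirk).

In a mixed equilibrium the agent is indifferent between Shirk and Comply; this condition fixes p.
  the agent's payoff from Shirk: p·(-9) + (1−p)·8 = -17p + 8
  the agent's payoff from Comply: p·3 + (1−p)·6 = -3p + 6
  -17p + 8 = -3p + 6  ⇒  -14p = -2  ⇒  p = 1/7.
Set the inspector's expected payoff from Skip equal to that from Inspect:
  the inspector's expected payoff from Skip: q·9 + (1−q)·(-2) = 11q - 2
  the inspector's expected payoff from Inspect: q·0 + (1−q)·1 = -q + 1
  11q - 2 = -q + 1  ⇒  12q = 3  ⇒  q = 1/4.

p = 1/7, q = 1/4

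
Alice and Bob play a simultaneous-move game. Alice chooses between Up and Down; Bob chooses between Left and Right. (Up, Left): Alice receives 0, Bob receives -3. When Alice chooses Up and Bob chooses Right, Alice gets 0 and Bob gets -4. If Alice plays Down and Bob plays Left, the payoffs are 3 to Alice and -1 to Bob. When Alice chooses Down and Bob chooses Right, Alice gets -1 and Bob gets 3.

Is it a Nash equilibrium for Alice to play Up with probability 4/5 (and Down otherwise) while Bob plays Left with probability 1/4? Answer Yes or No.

Yes

Check Bob's indifference given Alice's mix p = 4/5:
  payoff from Left = -13/5; payoff from Right = -13/5 — equal.
Check Alice's indifference given Bob's mix q = 1/4:
  payoff from Up = 0; payoff from Down = 0 — equal.
Both players are indifferent, so neither can profitably deviate.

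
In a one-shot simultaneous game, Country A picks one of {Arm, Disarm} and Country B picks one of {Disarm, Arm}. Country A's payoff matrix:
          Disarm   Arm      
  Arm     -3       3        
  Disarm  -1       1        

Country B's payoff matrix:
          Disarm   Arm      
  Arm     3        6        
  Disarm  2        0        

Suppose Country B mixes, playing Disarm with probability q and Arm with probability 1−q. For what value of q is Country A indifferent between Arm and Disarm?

Set Country A's expected payoff from Arm equal to that from Disarm:
  Country A's expected payoff from Arm: q·(-3) + (1−q)·3 = -6q + 3
  Country A's expected payoff from Disarm: q·(-1) + (1−q)·1 = -2q + 1
  -6q + 3 = -2q + 1  ⇒  -4q = -2  ⇒  q = 1/2.

q = 1/2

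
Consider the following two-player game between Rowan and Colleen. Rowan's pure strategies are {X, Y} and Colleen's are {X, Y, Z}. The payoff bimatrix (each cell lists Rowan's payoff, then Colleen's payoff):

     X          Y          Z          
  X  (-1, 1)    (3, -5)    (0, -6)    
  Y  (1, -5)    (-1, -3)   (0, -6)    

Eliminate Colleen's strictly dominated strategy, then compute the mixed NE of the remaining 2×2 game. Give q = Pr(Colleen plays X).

Colleen's strategy Z is strictly dominated by Y: -5 > -6 and -3 > -6. Eliminate Z.
Rowan's indifference between X and Y determines Colleen's mixing probability q:
  Rowan's payoff from X: q·(-1) + (1−q)·3 = -4q + 3
  Rowan's payoff from Y: q·1 + (1−q)·(-1) = 2q - 1
  -4q + 3 = 2q - 1  ⇒  -6q = -4  ⇒  q = 2/3.

q = 2/3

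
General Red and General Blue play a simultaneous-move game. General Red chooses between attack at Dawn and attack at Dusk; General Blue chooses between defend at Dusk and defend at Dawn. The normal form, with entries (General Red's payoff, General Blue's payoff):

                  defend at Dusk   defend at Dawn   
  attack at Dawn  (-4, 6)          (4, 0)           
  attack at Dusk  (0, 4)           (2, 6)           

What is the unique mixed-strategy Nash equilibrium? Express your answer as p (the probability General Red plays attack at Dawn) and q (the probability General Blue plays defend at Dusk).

General Red's mix must leave General Blue indifferent between defend at Dusk and defend at Dawn.
  General Blue's payoff to defend at Dusk: p·6 + (1−p)·4 = 2p + 4
  General Blue's payoff to defend at Dawn: p·0 + (1−p)·6 = -6p + 6
  2p + 4 = -6p + 6  ⇒  8p = 2  ⇒  p = 1/4.
Set General Red's expected payoff from attack at Dawn equal to that from attack at Dusk:
  General Red's payoff from attack at Dawn: q·(-4) + (1−q)·4 = -8q + 4
  General Red's payoff from attack at Dusk: q·0 + (1−q)·2 = -2q + 2
  -8q + 4 = -2q + 2  ⇒  -6q = -2  ⇒  q = 1/3.

p = 1/4, q = 1/3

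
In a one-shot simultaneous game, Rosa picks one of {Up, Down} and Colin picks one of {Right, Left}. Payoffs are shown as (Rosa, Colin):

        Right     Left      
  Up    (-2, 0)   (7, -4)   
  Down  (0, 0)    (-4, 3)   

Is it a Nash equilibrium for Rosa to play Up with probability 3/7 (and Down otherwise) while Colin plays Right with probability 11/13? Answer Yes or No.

Check Colin's indifference given Rosa's mix p = 3/7:
  payoff from Right = 0; payoff from Left = 0 — equal.
Check Rosa's indifference given Colin's mix q = 11/13:
  payoff from Up = -8/13; payoff from Down = -8/13 — equal.
Both players are indifferent, so neither can profitably deviate.

Yes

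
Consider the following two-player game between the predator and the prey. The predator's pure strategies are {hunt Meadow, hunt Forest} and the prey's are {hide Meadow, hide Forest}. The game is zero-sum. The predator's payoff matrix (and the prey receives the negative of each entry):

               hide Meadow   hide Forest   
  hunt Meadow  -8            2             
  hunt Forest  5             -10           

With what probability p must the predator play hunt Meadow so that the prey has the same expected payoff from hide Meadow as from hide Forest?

In a mixed equilibrium the prey is indifferent between hide Meadow and hide Forest; this condition fixes p.
  the prey's payoff from hide Meadow: p·8 + (1−p)·(-5) = 13p - 5
  the prey's payoff from hide Forest: p·(-2) + (1−p)·10 = -12p + 10
  13p - 5 = -12p + 10  ⇒  25p = 15  ⇒  p = 3/5.

p = 3/5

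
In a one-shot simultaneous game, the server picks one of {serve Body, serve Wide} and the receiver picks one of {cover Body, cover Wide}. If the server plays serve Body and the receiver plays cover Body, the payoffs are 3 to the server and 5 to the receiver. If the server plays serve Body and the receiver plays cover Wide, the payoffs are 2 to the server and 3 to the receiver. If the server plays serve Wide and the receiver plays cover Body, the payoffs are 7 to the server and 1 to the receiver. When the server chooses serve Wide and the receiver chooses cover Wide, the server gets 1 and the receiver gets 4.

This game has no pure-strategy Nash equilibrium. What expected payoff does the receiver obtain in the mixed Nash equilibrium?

17/5

In a mixed equilibrium the receiver is indifferent between cover Body and cover Wide; this condition fixes p.
  the receiver's payoff to cover Body: p·5 + (1−p)·1 = 4p + 1
  the receiver's payoff to cover Wide: p·3 + (1−p)·4 = -p + 4
  4p + 1 = -p + 4  ⇒  5p = 3  ⇒  p = 3/5.
At equilibrium the receiver is indifferent across columns, so the receiver's payoff equals the payoff from cover Body: (3/5)·5 + (2/5)·1 = 17/5.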